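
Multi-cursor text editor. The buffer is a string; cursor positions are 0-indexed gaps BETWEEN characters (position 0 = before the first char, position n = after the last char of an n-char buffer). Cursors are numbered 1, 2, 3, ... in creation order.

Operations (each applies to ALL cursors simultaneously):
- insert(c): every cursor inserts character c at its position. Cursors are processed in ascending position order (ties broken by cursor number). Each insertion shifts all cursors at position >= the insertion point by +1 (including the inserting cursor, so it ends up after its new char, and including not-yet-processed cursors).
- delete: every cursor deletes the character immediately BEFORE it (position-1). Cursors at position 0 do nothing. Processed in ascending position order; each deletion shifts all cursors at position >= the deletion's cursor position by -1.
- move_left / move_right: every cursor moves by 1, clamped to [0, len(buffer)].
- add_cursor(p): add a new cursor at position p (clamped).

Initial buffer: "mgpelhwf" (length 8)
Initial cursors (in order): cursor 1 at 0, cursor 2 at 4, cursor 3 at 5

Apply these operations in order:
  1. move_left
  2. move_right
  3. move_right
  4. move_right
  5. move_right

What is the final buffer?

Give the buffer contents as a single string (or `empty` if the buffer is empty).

Answer: mgpelhwf

Derivation:
After op 1 (move_left): buffer="mgpelhwf" (len 8), cursors c1@0 c2@3 c3@4, authorship ........
After op 2 (move_right): buffer="mgpelhwf" (len 8), cursors c1@1 c2@4 c3@5, authorship ........
After op 3 (move_right): buffer="mgpelhwf" (len 8), cursors c1@2 c2@5 c3@6, authorship ........
After op 4 (move_right): buffer="mgpelhwf" (len 8), cursors c1@3 c2@6 c3@7, authorship ........
After op 5 (move_right): buffer="mgpelhwf" (len 8), cursors c1@4 c2@7 c3@8, authorship ........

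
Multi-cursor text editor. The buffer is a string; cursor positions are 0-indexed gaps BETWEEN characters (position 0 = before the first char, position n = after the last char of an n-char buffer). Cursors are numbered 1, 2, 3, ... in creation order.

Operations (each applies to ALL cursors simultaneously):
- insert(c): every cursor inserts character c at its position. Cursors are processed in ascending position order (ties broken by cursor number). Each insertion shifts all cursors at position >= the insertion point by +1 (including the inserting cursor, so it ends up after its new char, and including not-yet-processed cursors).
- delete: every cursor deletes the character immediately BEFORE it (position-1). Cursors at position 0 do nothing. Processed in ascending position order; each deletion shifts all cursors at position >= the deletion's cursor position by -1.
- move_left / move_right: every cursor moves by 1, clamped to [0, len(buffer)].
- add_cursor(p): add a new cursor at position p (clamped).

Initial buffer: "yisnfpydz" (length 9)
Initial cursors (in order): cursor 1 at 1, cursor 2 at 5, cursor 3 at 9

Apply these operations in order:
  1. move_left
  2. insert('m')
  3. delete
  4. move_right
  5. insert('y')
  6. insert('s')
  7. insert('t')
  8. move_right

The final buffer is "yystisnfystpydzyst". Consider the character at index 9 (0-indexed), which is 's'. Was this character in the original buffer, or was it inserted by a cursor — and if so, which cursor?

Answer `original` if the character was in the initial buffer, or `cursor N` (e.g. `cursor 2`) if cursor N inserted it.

Answer: cursor 2

Derivation:
After op 1 (move_left): buffer="yisnfpydz" (len 9), cursors c1@0 c2@4 c3@8, authorship .........
After op 2 (insert('m')): buffer="myisnmfpydmz" (len 12), cursors c1@1 c2@6 c3@11, authorship 1....2....3.
After op 3 (delete): buffer="yisnfpydz" (len 9), cursors c1@0 c2@4 c3@8, authorship .........
After op 4 (move_right): buffer="yisnfpydz" (len 9), cursors c1@1 c2@5 c3@9, authorship .........
After op 5 (insert('y')): buffer="yyisnfypydzy" (len 12), cursors c1@2 c2@7 c3@12, authorship .1....2....3
After op 6 (insert('s')): buffer="yysisnfyspydzys" (len 15), cursors c1@3 c2@9 c3@15, authorship .11....22....33
After op 7 (insert('t')): buffer="yystisnfystpydzyst" (len 18), cursors c1@4 c2@11 c3@18, authorship .111....222....333
After op 8 (move_right): buffer="yystisnfystpydzyst" (len 18), cursors c1@5 c2@12 c3@18, authorship .111....222....333
Authorship (.=original, N=cursor N): . 1 1 1 . . . . 2 2 2 . . . . 3 3 3
Index 9: author = 2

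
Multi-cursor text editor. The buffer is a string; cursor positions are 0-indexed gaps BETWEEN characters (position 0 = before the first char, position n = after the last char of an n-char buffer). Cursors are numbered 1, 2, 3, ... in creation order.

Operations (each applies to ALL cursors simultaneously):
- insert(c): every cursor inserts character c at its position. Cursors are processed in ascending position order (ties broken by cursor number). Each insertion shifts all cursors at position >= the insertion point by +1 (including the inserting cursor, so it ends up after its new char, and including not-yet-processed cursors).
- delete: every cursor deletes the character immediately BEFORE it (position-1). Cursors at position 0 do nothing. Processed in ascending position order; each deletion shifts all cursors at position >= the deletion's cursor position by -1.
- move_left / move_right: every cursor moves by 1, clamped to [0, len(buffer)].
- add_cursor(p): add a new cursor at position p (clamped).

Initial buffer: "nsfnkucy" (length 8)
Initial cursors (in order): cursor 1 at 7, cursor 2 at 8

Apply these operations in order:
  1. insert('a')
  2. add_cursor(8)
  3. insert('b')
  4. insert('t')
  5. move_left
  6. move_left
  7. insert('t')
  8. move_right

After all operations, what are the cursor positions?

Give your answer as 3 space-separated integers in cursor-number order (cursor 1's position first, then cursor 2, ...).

Answer: 13 18 13

Derivation:
After op 1 (insert('a')): buffer="nsfnkucaya" (len 10), cursors c1@8 c2@10, authorship .......1.2
After op 2 (add_cursor(8)): buffer="nsfnkucaya" (len 10), cursors c1@8 c3@8 c2@10, authorship .......1.2
After op 3 (insert('b')): buffer="nsfnkucabbyab" (len 13), cursors c1@10 c3@10 c2@13, authorship .......113.22
After op 4 (insert('t')): buffer="nsfnkucabbttyabt" (len 16), cursors c1@12 c3@12 c2@16, authorship .......11313.222
After op 5 (move_left): buffer="nsfnkucabbttyabt" (len 16), cursors c1@11 c3@11 c2@15, authorship .......11313.222
After op 6 (move_left): buffer="nsfnkucabbttyabt" (len 16), cursors c1@10 c3@10 c2@14, authorship .......11313.222
After op 7 (insert('t')): buffer="nsfnkucabbttttyatbt" (len 19), cursors c1@12 c3@12 c2@17, authorship .......1131313.2222
After op 8 (move_right): buffer="nsfnkucabbttttyatbt" (len 19), cursors c1@13 c3@13 c2@18, authorship .......1131313.2222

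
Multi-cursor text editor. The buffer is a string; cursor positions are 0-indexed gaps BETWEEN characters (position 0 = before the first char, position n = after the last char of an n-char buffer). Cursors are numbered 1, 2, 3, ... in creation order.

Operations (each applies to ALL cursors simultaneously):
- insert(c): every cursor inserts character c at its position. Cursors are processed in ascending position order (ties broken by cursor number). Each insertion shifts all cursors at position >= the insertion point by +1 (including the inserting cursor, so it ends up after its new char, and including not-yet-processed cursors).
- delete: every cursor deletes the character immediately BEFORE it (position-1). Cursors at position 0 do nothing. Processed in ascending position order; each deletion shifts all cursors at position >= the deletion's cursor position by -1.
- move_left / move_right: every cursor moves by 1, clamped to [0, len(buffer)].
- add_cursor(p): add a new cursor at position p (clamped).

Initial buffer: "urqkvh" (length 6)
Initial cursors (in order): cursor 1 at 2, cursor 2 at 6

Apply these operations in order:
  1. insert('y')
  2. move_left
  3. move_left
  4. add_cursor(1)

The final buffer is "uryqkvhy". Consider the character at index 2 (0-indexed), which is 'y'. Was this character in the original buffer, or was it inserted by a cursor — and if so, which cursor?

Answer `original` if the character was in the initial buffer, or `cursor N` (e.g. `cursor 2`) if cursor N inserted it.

After op 1 (insert('y')): buffer="uryqkvhy" (len 8), cursors c1@3 c2@8, authorship ..1....2
After op 2 (move_left): buffer="uryqkvhy" (len 8), cursors c1@2 c2@7, authorship ..1....2
After op 3 (move_left): buffer="uryqkvhy" (len 8), cursors c1@1 c2@6, authorship ..1....2
After op 4 (add_cursor(1)): buffer="uryqkvhy" (len 8), cursors c1@1 c3@1 c2@6, authorship ..1....2
Authorship (.=original, N=cursor N): . . 1 . . . . 2
Index 2: author = 1

Answer: cursor 1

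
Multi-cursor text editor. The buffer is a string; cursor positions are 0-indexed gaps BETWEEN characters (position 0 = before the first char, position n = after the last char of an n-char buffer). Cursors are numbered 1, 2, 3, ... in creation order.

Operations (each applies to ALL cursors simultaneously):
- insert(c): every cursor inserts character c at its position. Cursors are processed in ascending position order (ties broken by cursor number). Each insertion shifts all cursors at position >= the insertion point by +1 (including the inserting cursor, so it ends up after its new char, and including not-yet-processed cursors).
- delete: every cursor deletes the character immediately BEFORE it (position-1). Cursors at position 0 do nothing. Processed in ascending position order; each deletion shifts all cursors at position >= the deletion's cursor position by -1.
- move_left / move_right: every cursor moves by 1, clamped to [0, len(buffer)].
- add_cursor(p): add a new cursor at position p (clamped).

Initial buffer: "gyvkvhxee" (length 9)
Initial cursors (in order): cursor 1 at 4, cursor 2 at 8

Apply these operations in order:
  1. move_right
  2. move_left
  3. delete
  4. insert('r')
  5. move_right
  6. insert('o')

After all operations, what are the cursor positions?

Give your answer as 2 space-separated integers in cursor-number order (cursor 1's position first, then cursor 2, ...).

After op 1 (move_right): buffer="gyvkvhxee" (len 9), cursors c1@5 c2@9, authorship .........
After op 2 (move_left): buffer="gyvkvhxee" (len 9), cursors c1@4 c2@8, authorship .........
After op 3 (delete): buffer="gyvvhxe" (len 7), cursors c1@3 c2@6, authorship .......
After op 4 (insert('r')): buffer="gyvrvhxre" (len 9), cursors c1@4 c2@8, authorship ...1...2.
After op 5 (move_right): buffer="gyvrvhxre" (len 9), cursors c1@5 c2@9, authorship ...1...2.
After op 6 (insert('o')): buffer="gyvrvohxreo" (len 11), cursors c1@6 c2@11, authorship ...1.1..2.2

Answer: 6 11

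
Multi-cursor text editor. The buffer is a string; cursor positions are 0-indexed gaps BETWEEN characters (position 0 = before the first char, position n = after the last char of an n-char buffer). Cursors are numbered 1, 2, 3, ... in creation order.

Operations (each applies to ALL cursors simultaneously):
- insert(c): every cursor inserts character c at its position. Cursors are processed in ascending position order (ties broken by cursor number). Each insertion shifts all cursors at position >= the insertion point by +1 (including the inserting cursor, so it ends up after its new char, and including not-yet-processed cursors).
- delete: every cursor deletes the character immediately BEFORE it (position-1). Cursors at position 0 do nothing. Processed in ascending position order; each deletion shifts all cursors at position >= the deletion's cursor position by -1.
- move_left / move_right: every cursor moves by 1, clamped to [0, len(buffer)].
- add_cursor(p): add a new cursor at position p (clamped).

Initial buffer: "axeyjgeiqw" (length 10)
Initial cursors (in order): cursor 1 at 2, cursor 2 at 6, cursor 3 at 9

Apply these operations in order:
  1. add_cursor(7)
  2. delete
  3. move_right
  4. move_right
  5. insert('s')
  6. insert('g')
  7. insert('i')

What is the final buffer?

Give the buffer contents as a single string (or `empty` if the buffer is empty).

After op 1 (add_cursor(7)): buffer="axeyjgeiqw" (len 10), cursors c1@2 c2@6 c4@7 c3@9, authorship ..........
After op 2 (delete): buffer="aeyjiw" (len 6), cursors c1@1 c2@4 c4@4 c3@5, authorship ......
After op 3 (move_right): buffer="aeyjiw" (len 6), cursors c1@2 c2@5 c4@5 c3@6, authorship ......
After op 4 (move_right): buffer="aeyjiw" (len 6), cursors c1@3 c2@6 c3@6 c4@6, authorship ......
After op 5 (insert('s')): buffer="aeysjiwsss" (len 10), cursors c1@4 c2@10 c3@10 c4@10, authorship ...1...234
After op 6 (insert('g')): buffer="aeysgjiwsssggg" (len 14), cursors c1@5 c2@14 c3@14 c4@14, authorship ...11...234234
After op 7 (insert('i')): buffer="aeysgijiwsssgggiii" (len 18), cursors c1@6 c2@18 c3@18 c4@18, authorship ...111...234234234

Answer: aeysgijiwsssgggiii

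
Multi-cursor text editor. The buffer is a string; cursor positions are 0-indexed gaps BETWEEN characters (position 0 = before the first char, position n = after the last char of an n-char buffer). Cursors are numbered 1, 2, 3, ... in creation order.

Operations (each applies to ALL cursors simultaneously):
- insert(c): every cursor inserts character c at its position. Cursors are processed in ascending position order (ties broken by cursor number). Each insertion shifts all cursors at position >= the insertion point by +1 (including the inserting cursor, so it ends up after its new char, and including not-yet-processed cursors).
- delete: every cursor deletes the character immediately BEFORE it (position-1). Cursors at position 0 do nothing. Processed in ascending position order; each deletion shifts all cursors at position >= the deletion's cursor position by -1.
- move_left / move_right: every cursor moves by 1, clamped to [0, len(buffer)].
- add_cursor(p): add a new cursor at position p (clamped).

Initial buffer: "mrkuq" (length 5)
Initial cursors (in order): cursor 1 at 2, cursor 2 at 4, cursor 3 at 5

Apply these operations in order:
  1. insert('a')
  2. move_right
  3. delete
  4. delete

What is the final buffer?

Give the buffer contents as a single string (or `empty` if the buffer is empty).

After op 1 (insert('a')): buffer="mrakuaqa" (len 8), cursors c1@3 c2@6 c3@8, authorship ..1..2.3
After op 2 (move_right): buffer="mrakuaqa" (len 8), cursors c1@4 c2@7 c3@8, authorship ..1..2.3
After op 3 (delete): buffer="mraua" (len 5), cursors c1@3 c2@5 c3@5, authorship ..1.2
After op 4 (delete): buffer="mr" (len 2), cursors c1@2 c2@2 c3@2, authorship ..

Answer: mr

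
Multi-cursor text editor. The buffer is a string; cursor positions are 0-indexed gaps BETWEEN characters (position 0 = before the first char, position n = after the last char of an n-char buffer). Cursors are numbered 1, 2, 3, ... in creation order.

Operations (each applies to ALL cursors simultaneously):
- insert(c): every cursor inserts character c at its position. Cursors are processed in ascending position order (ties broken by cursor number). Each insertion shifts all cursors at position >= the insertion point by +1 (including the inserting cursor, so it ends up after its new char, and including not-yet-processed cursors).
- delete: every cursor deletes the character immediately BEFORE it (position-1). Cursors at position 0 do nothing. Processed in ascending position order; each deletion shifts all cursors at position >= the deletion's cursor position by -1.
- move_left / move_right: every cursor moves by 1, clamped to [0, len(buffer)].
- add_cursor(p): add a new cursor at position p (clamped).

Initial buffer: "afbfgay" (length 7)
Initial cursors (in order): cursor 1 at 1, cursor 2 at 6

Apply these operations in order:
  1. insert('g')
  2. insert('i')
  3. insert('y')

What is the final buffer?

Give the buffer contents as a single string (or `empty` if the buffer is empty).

Answer: agiyfbfgagiyy

Derivation:
After op 1 (insert('g')): buffer="agfbfgagy" (len 9), cursors c1@2 c2@8, authorship .1.....2.
After op 2 (insert('i')): buffer="agifbfgagiy" (len 11), cursors c1@3 c2@10, authorship .11.....22.
After op 3 (insert('y')): buffer="agiyfbfgagiyy" (len 13), cursors c1@4 c2@12, authorship .111.....222.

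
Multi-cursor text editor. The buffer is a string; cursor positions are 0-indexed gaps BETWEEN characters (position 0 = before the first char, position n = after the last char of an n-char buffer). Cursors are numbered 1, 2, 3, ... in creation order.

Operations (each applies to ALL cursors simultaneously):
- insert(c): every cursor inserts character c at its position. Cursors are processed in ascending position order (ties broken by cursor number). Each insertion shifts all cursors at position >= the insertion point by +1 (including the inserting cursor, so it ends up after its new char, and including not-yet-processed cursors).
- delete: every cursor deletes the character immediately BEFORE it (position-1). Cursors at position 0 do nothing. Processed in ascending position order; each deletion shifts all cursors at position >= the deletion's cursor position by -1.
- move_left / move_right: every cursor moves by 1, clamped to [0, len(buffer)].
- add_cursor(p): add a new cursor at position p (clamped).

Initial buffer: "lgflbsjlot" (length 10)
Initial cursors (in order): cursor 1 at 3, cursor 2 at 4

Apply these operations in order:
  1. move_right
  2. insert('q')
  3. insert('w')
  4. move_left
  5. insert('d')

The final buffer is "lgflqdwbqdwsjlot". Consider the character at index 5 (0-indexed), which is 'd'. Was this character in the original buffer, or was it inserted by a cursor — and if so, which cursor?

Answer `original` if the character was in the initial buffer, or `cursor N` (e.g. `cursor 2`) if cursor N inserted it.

After op 1 (move_right): buffer="lgflbsjlot" (len 10), cursors c1@4 c2@5, authorship ..........
After op 2 (insert('q')): buffer="lgflqbqsjlot" (len 12), cursors c1@5 c2@7, authorship ....1.2.....
After op 3 (insert('w')): buffer="lgflqwbqwsjlot" (len 14), cursors c1@6 c2@9, authorship ....11.22.....
After op 4 (move_left): buffer="lgflqwbqwsjlot" (len 14), cursors c1@5 c2@8, authorship ....11.22.....
After op 5 (insert('d')): buffer="lgflqdwbqdwsjlot" (len 16), cursors c1@6 c2@10, authorship ....111.222.....
Authorship (.=original, N=cursor N): . . . . 1 1 1 . 2 2 2 . . . . .
Index 5: author = 1

Answer: cursor 1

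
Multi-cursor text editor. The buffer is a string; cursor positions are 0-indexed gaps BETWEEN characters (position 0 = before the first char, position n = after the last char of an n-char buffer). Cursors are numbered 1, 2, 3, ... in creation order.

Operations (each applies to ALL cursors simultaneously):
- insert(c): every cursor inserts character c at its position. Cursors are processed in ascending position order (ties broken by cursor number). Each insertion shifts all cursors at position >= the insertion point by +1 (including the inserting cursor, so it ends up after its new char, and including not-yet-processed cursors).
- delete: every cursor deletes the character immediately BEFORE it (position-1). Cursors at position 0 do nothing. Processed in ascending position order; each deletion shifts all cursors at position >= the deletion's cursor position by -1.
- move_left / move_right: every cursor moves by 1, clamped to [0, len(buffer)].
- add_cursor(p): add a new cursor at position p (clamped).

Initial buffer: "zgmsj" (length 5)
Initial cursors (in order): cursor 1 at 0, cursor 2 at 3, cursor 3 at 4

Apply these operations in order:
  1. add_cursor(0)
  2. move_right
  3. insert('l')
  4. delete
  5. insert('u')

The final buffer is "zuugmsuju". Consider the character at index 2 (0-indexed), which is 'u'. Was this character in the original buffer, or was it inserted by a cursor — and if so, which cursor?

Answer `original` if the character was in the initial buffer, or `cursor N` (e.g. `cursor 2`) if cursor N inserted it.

Answer: cursor 4

Derivation:
After op 1 (add_cursor(0)): buffer="zgmsj" (len 5), cursors c1@0 c4@0 c2@3 c3@4, authorship .....
After op 2 (move_right): buffer="zgmsj" (len 5), cursors c1@1 c4@1 c2@4 c3@5, authorship .....
After op 3 (insert('l')): buffer="zllgmsljl" (len 9), cursors c1@3 c4@3 c2@7 c3@9, authorship .14...2.3
After op 4 (delete): buffer="zgmsj" (len 5), cursors c1@1 c4@1 c2@4 c3@5, authorship .....
After op 5 (insert('u')): buffer="zuugmsuju" (len 9), cursors c1@3 c4@3 c2@7 c3@9, authorship .14...2.3
Authorship (.=original, N=cursor N): . 1 4 . . . 2 . 3
Index 2: author = 4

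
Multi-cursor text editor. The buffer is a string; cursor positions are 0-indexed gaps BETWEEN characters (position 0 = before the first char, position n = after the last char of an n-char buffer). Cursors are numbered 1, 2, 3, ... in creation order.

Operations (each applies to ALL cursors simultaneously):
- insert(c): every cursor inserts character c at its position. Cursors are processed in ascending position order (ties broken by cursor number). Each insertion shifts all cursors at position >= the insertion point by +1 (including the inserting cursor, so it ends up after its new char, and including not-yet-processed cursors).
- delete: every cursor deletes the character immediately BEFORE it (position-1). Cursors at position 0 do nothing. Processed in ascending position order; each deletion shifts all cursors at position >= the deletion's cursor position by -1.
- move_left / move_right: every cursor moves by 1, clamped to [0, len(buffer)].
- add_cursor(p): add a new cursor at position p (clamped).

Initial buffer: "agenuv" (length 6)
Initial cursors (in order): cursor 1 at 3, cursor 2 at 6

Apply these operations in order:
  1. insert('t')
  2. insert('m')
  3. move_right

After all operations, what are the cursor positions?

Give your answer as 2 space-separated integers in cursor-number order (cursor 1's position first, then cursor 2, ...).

Answer: 6 10

Derivation:
After op 1 (insert('t')): buffer="agetnuvt" (len 8), cursors c1@4 c2@8, authorship ...1...2
After op 2 (insert('m')): buffer="agetmnuvtm" (len 10), cursors c1@5 c2@10, authorship ...11...22
After op 3 (move_right): buffer="agetmnuvtm" (len 10), cursors c1@6 c2@10, authorship ...11...22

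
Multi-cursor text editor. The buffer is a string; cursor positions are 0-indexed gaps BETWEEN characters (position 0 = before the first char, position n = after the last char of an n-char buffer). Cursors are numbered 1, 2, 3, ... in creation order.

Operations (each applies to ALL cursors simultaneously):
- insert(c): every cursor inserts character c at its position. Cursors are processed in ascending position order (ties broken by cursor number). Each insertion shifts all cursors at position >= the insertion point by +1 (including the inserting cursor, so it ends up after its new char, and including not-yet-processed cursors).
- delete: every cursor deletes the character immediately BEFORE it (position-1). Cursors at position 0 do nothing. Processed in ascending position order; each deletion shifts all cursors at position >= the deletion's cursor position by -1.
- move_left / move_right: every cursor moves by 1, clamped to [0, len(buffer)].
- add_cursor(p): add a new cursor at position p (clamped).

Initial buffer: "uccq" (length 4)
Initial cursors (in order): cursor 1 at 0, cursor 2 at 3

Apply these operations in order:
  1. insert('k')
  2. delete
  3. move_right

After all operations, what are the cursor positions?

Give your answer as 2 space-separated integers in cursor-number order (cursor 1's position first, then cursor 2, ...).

After op 1 (insert('k')): buffer="kucckq" (len 6), cursors c1@1 c2@5, authorship 1...2.
After op 2 (delete): buffer="uccq" (len 4), cursors c1@0 c2@3, authorship ....
After op 3 (move_right): buffer="uccq" (len 4), cursors c1@1 c2@4, authorship ....

Answer: 1 4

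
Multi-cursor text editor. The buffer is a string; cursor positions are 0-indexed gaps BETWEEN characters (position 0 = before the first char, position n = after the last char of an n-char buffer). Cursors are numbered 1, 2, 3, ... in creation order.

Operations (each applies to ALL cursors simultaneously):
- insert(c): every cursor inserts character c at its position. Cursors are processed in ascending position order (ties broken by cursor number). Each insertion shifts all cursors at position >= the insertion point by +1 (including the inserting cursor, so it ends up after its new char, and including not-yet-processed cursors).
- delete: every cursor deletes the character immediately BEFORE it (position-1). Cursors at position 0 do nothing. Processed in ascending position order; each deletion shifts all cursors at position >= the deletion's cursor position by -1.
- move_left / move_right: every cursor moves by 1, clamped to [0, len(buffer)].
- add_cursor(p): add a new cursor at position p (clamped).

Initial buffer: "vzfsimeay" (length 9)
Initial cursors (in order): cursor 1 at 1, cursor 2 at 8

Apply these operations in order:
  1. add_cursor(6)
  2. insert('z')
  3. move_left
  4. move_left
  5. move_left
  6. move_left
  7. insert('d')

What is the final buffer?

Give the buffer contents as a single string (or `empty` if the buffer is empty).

Answer: dvzzfdsimdzeazy

Derivation:
After op 1 (add_cursor(6)): buffer="vzfsimeay" (len 9), cursors c1@1 c3@6 c2@8, authorship .........
After op 2 (insert('z')): buffer="vzzfsimzeazy" (len 12), cursors c1@2 c3@8 c2@11, authorship .1.....3..2.
After op 3 (move_left): buffer="vzzfsimzeazy" (len 12), cursors c1@1 c3@7 c2@10, authorship .1.....3..2.
After op 4 (move_left): buffer="vzzfsimzeazy" (len 12), cursors c1@0 c3@6 c2@9, authorship .1.....3..2.
After op 5 (move_left): buffer="vzzfsimzeazy" (len 12), cursors c1@0 c3@5 c2@8, authorship .1.....3..2.
After op 6 (move_left): buffer="vzzfsimzeazy" (len 12), cursors c1@0 c3@4 c2@7, authorship .1.....3..2.
After op 7 (insert('d')): buffer="dvzzfdsimdzeazy" (len 15), cursors c1@1 c3@6 c2@10, authorship 1.1..3...23..2.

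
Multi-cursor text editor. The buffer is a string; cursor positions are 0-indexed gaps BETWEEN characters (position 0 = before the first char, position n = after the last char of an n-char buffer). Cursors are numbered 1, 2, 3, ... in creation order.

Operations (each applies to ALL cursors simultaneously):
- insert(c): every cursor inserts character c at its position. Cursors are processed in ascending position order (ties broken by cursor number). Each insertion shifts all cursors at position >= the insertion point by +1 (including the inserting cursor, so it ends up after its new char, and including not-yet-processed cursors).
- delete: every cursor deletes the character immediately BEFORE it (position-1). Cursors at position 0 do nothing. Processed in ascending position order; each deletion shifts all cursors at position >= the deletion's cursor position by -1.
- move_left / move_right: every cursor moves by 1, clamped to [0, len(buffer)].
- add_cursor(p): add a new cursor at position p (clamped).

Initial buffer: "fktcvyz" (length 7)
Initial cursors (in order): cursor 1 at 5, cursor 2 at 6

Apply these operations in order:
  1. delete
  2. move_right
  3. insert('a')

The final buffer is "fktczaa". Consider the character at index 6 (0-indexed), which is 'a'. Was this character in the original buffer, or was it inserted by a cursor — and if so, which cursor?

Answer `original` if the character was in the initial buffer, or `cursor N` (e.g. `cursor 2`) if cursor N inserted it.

After op 1 (delete): buffer="fktcz" (len 5), cursors c1@4 c2@4, authorship .....
After op 2 (move_right): buffer="fktcz" (len 5), cursors c1@5 c2@5, authorship .....
After op 3 (insert('a')): buffer="fktczaa" (len 7), cursors c1@7 c2@7, authorship .....12
Authorship (.=original, N=cursor N): . . . . . 1 2
Index 6: author = 2

Answer: cursor 2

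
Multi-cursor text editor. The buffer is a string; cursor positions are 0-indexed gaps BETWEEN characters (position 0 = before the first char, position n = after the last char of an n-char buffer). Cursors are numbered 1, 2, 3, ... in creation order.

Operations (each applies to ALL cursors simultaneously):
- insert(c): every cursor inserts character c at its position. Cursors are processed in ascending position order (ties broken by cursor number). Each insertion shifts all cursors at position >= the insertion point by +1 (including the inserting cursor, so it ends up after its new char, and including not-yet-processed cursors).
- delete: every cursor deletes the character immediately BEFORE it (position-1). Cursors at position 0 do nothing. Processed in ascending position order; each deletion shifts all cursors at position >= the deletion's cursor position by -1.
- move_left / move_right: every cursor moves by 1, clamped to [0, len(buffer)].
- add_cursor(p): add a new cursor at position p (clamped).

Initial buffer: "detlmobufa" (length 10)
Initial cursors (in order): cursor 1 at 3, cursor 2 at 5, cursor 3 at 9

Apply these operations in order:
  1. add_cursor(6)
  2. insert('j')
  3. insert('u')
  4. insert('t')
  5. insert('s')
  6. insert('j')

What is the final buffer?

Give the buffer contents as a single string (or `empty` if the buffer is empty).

Answer: detjutsjlmjutsjojutsjbufjutsja

Derivation:
After op 1 (add_cursor(6)): buffer="detlmobufa" (len 10), cursors c1@3 c2@5 c4@6 c3@9, authorship ..........
After op 2 (insert('j')): buffer="detjlmjojbufja" (len 14), cursors c1@4 c2@7 c4@9 c3@13, authorship ...1..2.4...3.
After op 3 (insert('u')): buffer="detjulmjuojubufjua" (len 18), cursors c1@5 c2@9 c4@12 c3@17, authorship ...11..22.44...33.
After op 4 (insert('t')): buffer="detjutlmjutojutbufjuta" (len 22), cursors c1@6 c2@11 c4@15 c3@21, authorship ...111..222.444...333.
After op 5 (insert('s')): buffer="detjutslmjutsojutsbufjutsa" (len 26), cursors c1@7 c2@13 c4@18 c3@25, authorship ...1111..2222.4444...3333.
After op 6 (insert('j')): buffer="detjutsjlmjutsjojutsjbufjutsja" (len 30), cursors c1@8 c2@15 c4@21 c3@29, authorship ...11111..22222.44444...33333.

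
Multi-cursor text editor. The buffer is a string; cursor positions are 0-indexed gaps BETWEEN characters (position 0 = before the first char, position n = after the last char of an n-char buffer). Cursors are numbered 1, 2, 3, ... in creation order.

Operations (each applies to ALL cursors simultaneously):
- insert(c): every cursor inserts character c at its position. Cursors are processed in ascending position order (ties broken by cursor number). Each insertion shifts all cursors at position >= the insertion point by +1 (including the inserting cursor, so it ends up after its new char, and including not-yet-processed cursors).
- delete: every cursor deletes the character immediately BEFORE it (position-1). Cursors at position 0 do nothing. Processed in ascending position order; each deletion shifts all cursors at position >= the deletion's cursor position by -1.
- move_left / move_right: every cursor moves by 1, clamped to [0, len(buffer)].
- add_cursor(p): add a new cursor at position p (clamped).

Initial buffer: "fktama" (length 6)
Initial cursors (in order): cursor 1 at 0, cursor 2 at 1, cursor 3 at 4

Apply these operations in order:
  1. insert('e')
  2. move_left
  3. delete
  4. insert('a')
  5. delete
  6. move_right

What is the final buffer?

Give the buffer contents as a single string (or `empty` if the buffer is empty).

After op 1 (insert('e')): buffer="efektaema" (len 9), cursors c1@1 c2@3 c3@7, authorship 1.2...3..
After op 2 (move_left): buffer="efektaema" (len 9), cursors c1@0 c2@2 c3@6, authorship 1.2...3..
After op 3 (delete): buffer="eektema" (len 7), cursors c1@0 c2@1 c3@4, authorship 12..3..
After op 4 (insert('a')): buffer="aeaektaema" (len 10), cursors c1@1 c2@3 c3@7, authorship 1122..33..
After op 5 (delete): buffer="eektema" (len 7), cursors c1@0 c2@1 c3@4, authorship 12..3..
After op 6 (move_right): buffer="eektema" (len 7), cursors c1@1 c2@2 c3@5, authorship 12..3..

Answer: eektema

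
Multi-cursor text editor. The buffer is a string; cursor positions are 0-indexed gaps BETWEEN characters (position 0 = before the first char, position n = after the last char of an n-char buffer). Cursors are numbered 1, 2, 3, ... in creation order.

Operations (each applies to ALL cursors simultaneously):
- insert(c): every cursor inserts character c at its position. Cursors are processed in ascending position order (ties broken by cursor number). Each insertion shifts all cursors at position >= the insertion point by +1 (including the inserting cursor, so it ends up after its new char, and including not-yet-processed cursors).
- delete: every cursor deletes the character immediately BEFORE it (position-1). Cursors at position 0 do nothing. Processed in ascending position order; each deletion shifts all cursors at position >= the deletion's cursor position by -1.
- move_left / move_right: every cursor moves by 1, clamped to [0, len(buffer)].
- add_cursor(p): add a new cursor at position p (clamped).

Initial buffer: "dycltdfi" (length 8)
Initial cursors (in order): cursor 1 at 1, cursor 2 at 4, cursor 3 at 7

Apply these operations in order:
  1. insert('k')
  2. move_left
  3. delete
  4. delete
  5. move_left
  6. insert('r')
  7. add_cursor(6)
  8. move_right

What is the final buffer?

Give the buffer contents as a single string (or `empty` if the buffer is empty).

After op 1 (insert('k')): buffer="dkyclktdfki" (len 11), cursors c1@2 c2@6 c3@10, authorship .1...2...3.
After op 2 (move_left): buffer="dkyclktdfki" (len 11), cursors c1@1 c2@5 c3@9, authorship .1...2...3.
After op 3 (delete): buffer="kycktdki" (len 8), cursors c1@0 c2@3 c3@6, authorship 1..2..3.
After op 4 (delete): buffer="kyktki" (len 6), cursors c1@0 c2@2 c3@4, authorship 1.2.3.
After op 5 (move_left): buffer="kyktki" (len 6), cursors c1@0 c2@1 c3@3, authorship 1.2.3.
After op 6 (insert('r')): buffer="rkrykrtki" (len 9), cursors c1@1 c2@3 c3@6, authorship 112.23.3.
After op 7 (add_cursor(6)): buffer="rkrykrtki" (len 9), cursors c1@1 c2@3 c3@6 c4@6, authorship 112.23.3.
After op 8 (move_right): buffer="rkrykrtki" (len 9), cursors c1@2 c2@4 c3@7 c4@7, authorship 112.23.3.

Answer: rkrykrtki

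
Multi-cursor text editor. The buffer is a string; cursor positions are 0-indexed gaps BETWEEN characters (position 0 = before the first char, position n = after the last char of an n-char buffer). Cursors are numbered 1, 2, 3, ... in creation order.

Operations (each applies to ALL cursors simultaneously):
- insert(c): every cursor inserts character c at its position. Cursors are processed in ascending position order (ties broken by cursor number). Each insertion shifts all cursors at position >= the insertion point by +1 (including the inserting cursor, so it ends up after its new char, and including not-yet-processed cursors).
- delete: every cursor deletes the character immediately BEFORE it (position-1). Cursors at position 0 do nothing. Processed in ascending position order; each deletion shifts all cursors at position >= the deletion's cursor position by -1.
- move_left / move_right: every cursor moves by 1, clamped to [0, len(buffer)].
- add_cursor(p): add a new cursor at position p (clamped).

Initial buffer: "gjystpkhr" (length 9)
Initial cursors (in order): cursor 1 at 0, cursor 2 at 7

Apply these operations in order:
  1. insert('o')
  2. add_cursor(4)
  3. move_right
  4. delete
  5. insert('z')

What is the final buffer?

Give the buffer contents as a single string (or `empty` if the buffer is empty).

After op 1 (insert('o')): buffer="ogjystpkohr" (len 11), cursors c1@1 c2@9, authorship 1.......2..
After op 2 (add_cursor(4)): buffer="ogjystpkohr" (len 11), cursors c1@1 c3@4 c2@9, authorship 1.......2..
After op 3 (move_right): buffer="ogjystpkohr" (len 11), cursors c1@2 c3@5 c2@10, authorship 1.......2..
After op 4 (delete): buffer="ojytpkor" (len 8), cursors c1@1 c3@3 c2@7, authorship 1.....2.
After op 5 (insert('z')): buffer="ozjyztpkozr" (len 11), cursors c1@2 c3@5 c2@10, authorship 11..3...22.

Answer: ozjyztpkozr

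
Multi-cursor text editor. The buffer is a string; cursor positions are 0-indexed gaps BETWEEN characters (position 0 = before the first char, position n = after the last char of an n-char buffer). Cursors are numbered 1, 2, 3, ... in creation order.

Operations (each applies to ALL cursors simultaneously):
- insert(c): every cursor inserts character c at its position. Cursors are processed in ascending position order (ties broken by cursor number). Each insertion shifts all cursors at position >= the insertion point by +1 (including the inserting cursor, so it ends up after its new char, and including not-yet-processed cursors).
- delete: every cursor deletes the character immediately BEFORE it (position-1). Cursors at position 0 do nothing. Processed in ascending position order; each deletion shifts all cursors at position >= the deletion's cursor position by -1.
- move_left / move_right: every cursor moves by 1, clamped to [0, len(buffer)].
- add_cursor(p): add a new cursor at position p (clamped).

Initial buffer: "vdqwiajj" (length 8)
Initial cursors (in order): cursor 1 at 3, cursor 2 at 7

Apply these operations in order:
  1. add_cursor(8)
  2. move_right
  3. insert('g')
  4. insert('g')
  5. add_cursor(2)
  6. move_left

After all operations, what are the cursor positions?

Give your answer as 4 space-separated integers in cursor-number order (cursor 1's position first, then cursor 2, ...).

After op 1 (add_cursor(8)): buffer="vdqwiajj" (len 8), cursors c1@3 c2@7 c3@8, authorship ........
After op 2 (move_right): buffer="vdqwiajj" (len 8), cursors c1@4 c2@8 c3@8, authorship ........
After op 3 (insert('g')): buffer="vdqwgiajjgg" (len 11), cursors c1@5 c2@11 c3@11, authorship ....1....23
After op 4 (insert('g')): buffer="vdqwggiajjgggg" (len 14), cursors c1@6 c2@14 c3@14, authorship ....11....2323
After op 5 (add_cursor(2)): buffer="vdqwggiajjgggg" (len 14), cursors c4@2 c1@6 c2@14 c3@14, authorship ....11....2323
After op 6 (move_left): buffer="vdqwggiajjgggg" (len 14), cursors c4@1 c1@5 c2@13 c3@13, authorship ....11....2323

Answer: 5 13 13 1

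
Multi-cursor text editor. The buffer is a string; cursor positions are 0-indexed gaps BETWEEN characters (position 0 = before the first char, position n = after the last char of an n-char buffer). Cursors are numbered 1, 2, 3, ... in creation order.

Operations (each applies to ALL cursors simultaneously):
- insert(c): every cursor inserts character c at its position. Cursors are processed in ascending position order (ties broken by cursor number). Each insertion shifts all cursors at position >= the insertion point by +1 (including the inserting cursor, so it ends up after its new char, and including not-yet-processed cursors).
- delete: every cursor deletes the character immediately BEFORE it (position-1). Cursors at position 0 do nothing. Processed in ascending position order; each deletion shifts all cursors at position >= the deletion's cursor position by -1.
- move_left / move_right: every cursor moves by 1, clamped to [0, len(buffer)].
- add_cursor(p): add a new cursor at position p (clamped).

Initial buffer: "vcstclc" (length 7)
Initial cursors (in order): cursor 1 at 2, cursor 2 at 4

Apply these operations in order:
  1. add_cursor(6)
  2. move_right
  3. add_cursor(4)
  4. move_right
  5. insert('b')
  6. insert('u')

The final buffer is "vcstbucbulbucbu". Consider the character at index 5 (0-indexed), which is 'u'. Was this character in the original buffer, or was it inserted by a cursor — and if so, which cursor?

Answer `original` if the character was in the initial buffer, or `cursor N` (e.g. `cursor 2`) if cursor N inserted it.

After op 1 (add_cursor(6)): buffer="vcstclc" (len 7), cursors c1@2 c2@4 c3@6, authorship .......
After op 2 (move_right): buffer="vcstclc" (len 7), cursors c1@3 c2@5 c3@7, authorship .......
After op 3 (add_cursor(4)): buffer="vcstclc" (len 7), cursors c1@3 c4@4 c2@5 c3@7, authorship .......
After op 4 (move_right): buffer="vcstclc" (len 7), cursors c1@4 c4@5 c2@6 c3@7, authorship .......
After op 5 (insert('b')): buffer="vcstbcblbcb" (len 11), cursors c1@5 c4@7 c2@9 c3@11, authorship ....1.4.2.3
After op 6 (insert('u')): buffer="vcstbucbulbucbu" (len 15), cursors c1@6 c4@9 c2@12 c3@15, authorship ....11.44.22.33
Authorship (.=original, N=cursor N): . . . . 1 1 . 4 4 . 2 2 . 3 3
Index 5: author = 1

Answer: cursor 1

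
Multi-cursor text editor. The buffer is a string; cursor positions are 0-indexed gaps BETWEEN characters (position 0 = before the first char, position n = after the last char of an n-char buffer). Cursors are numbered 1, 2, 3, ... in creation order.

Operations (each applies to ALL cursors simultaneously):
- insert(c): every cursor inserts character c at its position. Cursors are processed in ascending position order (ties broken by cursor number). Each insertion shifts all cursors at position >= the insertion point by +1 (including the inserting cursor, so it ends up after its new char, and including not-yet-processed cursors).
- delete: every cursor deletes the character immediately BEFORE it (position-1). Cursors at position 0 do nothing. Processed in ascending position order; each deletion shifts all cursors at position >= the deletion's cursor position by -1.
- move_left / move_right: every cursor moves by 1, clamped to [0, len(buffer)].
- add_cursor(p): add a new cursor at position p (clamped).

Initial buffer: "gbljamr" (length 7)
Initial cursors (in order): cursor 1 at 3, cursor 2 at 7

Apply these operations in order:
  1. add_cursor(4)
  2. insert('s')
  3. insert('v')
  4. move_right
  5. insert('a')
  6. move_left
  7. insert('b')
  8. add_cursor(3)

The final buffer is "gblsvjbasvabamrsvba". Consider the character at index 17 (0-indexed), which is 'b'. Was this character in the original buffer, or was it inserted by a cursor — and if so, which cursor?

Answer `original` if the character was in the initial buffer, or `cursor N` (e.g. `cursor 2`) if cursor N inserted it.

After op 1 (add_cursor(4)): buffer="gbljamr" (len 7), cursors c1@3 c3@4 c2@7, authorship .......
After op 2 (insert('s')): buffer="gblsjsamrs" (len 10), cursors c1@4 c3@6 c2@10, authorship ...1.3...2
After op 3 (insert('v')): buffer="gblsvjsvamrsv" (len 13), cursors c1@5 c3@8 c2@13, authorship ...11.33...22
After op 4 (move_right): buffer="gblsvjsvamrsv" (len 13), cursors c1@6 c3@9 c2@13, authorship ...11.33...22
After op 5 (insert('a')): buffer="gblsvjasvaamrsva" (len 16), cursors c1@7 c3@11 c2@16, authorship ...11.133.3..222
After op 6 (move_left): buffer="gblsvjasvaamrsva" (len 16), cursors c1@6 c3@10 c2@15, authorship ...11.133.3..222
After op 7 (insert('b')): buffer="gblsvjbasvabamrsvba" (len 19), cursors c1@7 c3@12 c2@18, authorship ...11.1133.33..2222
After op 8 (add_cursor(3)): buffer="gblsvjbasvabamrsvba" (len 19), cursors c4@3 c1@7 c3@12 c2@18, authorship ...11.1133.33..2222
Authorship (.=original, N=cursor N): . . . 1 1 . 1 1 3 3 . 3 3 . . 2 2 2 2
Index 17: author = 2

Answer: cursor 2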